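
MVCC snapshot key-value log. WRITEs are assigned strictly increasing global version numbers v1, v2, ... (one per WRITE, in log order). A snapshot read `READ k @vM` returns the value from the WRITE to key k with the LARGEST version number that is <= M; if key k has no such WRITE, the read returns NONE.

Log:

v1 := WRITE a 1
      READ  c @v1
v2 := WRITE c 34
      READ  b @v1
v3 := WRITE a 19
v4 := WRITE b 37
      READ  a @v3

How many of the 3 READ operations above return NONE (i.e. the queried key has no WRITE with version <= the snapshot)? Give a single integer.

v1: WRITE a=1  (a history now [(1, 1)])
READ c @v1: history=[] -> no version <= 1 -> NONE
v2: WRITE c=34  (c history now [(2, 34)])
READ b @v1: history=[] -> no version <= 1 -> NONE
v3: WRITE a=19  (a history now [(1, 1), (3, 19)])
v4: WRITE b=37  (b history now [(4, 37)])
READ a @v3: history=[(1, 1), (3, 19)] -> pick v3 -> 19
Read results in order: ['NONE', 'NONE', '19']
NONE count = 2

Answer: 2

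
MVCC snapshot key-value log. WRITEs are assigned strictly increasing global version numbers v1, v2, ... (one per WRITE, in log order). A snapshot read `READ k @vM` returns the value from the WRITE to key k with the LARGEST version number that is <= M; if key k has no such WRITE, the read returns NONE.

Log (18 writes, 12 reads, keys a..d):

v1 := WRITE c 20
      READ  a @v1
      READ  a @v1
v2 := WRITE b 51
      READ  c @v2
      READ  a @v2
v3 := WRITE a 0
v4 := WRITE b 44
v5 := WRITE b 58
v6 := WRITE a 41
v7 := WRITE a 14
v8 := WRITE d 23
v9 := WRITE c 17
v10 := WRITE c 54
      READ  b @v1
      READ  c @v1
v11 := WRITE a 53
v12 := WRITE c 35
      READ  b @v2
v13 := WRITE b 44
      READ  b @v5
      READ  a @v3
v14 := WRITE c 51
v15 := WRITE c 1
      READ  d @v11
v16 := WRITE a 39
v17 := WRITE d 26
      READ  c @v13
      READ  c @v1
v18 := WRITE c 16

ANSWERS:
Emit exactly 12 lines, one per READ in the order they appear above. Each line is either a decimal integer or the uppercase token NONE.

v1: WRITE c=20  (c history now [(1, 20)])
READ a @v1: history=[] -> no version <= 1 -> NONE
READ a @v1: history=[] -> no version <= 1 -> NONE
v2: WRITE b=51  (b history now [(2, 51)])
READ c @v2: history=[(1, 20)] -> pick v1 -> 20
READ a @v2: history=[] -> no version <= 2 -> NONE
v3: WRITE a=0  (a history now [(3, 0)])
v4: WRITE b=44  (b history now [(2, 51), (4, 44)])
v5: WRITE b=58  (b history now [(2, 51), (4, 44), (5, 58)])
v6: WRITE a=41  (a history now [(3, 0), (6, 41)])
v7: WRITE a=14  (a history now [(3, 0), (6, 41), (7, 14)])
v8: WRITE d=23  (d history now [(8, 23)])
v9: WRITE c=17  (c history now [(1, 20), (9, 17)])
v10: WRITE c=54  (c history now [(1, 20), (9, 17), (10, 54)])
READ b @v1: history=[(2, 51), (4, 44), (5, 58)] -> no version <= 1 -> NONE
READ c @v1: history=[(1, 20), (9, 17), (10, 54)] -> pick v1 -> 20
v11: WRITE a=53  (a history now [(3, 0), (6, 41), (7, 14), (11, 53)])
v12: WRITE c=35  (c history now [(1, 20), (9, 17), (10, 54), (12, 35)])
READ b @v2: history=[(2, 51), (4, 44), (5, 58)] -> pick v2 -> 51
v13: WRITE b=44  (b history now [(2, 51), (4, 44), (5, 58), (13, 44)])
READ b @v5: history=[(2, 51), (4, 44), (5, 58), (13, 44)] -> pick v5 -> 58
READ a @v3: history=[(3, 0), (6, 41), (7, 14), (11, 53)] -> pick v3 -> 0
v14: WRITE c=51  (c history now [(1, 20), (9, 17), (10, 54), (12, 35), (14, 51)])
v15: WRITE c=1  (c history now [(1, 20), (9, 17), (10, 54), (12, 35), (14, 51), (15, 1)])
READ d @v11: history=[(8, 23)] -> pick v8 -> 23
v16: WRITE a=39  (a history now [(3, 0), (6, 41), (7, 14), (11, 53), (16, 39)])
v17: WRITE d=26  (d history now [(8, 23), (17, 26)])
READ c @v13: history=[(1, 20), (9, 17), (10, 54), (12, 35), (14, 51), (15, 1)] -> pick v12 -> 35
READ c @v1: history=[(1, 20), (9, 17), (10, 54), (12, 35), (14, 51), (15, 1)] -> pick v1 -> 20
v18: WRITE c=16  (c history now [(1, 20), (9, 17), (10, 54), (12, 35), (14, 51), (15, 1), (18, 16)])

Answer: NONE
NONE
20
NONE
NONE
20
51
58
0
23
35
20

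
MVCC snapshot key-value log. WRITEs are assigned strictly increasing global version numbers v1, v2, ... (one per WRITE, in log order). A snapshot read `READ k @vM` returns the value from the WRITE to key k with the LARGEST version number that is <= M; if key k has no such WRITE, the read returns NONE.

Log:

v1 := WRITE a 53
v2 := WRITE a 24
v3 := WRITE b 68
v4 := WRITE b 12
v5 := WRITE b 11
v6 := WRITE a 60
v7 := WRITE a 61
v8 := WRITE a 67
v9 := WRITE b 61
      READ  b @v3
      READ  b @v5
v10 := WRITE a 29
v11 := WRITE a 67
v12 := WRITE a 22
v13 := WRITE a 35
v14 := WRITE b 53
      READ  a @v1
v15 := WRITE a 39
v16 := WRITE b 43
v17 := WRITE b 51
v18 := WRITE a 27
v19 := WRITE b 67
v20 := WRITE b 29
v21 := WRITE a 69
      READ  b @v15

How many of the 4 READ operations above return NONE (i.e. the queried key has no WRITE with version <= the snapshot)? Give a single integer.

Answer: 0

Derivation:
v1: WRITE a=53  (a history now [(1, 53)])
v2: WRITE a=24  (a history now [(1, 53), (2, 24)])
v3: WRITE b=68  (b history now [(3, 68)])
v4: WRITE b=12  (b history now [(3, 68), (4, 12)])
v5: WRITE b=11  (b history now [(3, 68), (4, 12), (5, 11)])
v6: WRITE a=60  (a history now [(1, 53), (2, 24), (6, 60)])
v7: WRITE a=61  (a history now [(1, 53), (2, 24), (6, 60), (7, 61)])
v8: WRITE a=67  (a history now [(1, 53), (2, 24), (6, 60), (7, 61), (8, 67)])
v9: WRITE b=61  (b history now [(3, 68), (4, 12), (5, 11), (9, 61)])
READ b @v3: history=[(3, 68), (4, 12), (5, 11), (9, 61)] -> pick v3 -> 68
READ b @v5: history=[(3, 68), (4, 12), (5, 11), (9, 61)] -> pick v5 -> 11
v10: WRITE a=29  (a history now [(1, 53), (2, 24), (6, 60), (7, 61), (8, 67), (10, 29)])
v11: WRITE a=67  (a history now [(1, 53), (2, 24), (6, 60), (7, 61), (8, 67), (10, 29), (11, 67)])
v12: WRITE a=22  (a history now [(1, 53), (2, 24), (6, 60), (7, 61), (8, 67), (10, 29), (11, 67), (12, 22)])
v13: WRITE a=35  (a history now [(1, 53), (2, 24), (6, 60), (7, 61), (8, 67), (10, 29), (11, 67), (12, 22), (13, 35)])
v14: WRITE b=53  (b history now [(3, 68), (4, 12), (5, 11), (9, 61), (14, 53)])
READ a @v1: history=[(1, 53), (2, 24), (6, 60), (7, 61), (8, 67), (10, 29), (11, 67), (12, 22), (13, 35)] -> pick v1 -> 53
v15: WRITE a=39  (a history now [(1, 53), (2, 24), (6, 60), (7, 61), (8, 67), (10, 29), (11, 67), (12, 22), (13, 35), (15, 39)])
v16: WRITE b=43  (b history now [(3, 68), (4, 12), (5, 11), (9, 61), (14, 53), (16, 43)])
v17: WRITE b=51  (b history now [(3, 68), (4, 12), (5, 11), (9, 61), (14, 53), (16, 43), (17, 51)])
v18: WRITE a=27  (a history now [(1, 53), (2, 24), (6, 60), (7, 61), (8, 67), (10, 29), (11, 67), (12, 22), (13, 35), (15, 39), (18, 27)])
v19: WRITE b=67  (b history now [(3, 68), (4, 12), (5, 11), (9, 61), (14, 53), (16, 43), (17, 51), (19, 67)])
v20: WRITE b=29  (b history now [(3, 68), (4, 12), (5, 11), (9, 61), (14, 53), (16, 43), (17, 51), (19, 67), (20, 29)])
v21: WRITE a=69  (a history now [(1, 53), (2, 24), (6, 60), (7, 61), (8, 67), (10, 29), (11, 67), (12, 22), (13, 35), (15, 39), (18, 27), (21, 69)])
READ b @v15: history=[(3, 68), (4, 12), (5, 11), (9, 61), (14, 53), (16, 43), (17, 51), (19, 67), (20, 29)] -> pick v14 -> 53
Read results in order: ['68', '11', '53', '53']
NONE count = 0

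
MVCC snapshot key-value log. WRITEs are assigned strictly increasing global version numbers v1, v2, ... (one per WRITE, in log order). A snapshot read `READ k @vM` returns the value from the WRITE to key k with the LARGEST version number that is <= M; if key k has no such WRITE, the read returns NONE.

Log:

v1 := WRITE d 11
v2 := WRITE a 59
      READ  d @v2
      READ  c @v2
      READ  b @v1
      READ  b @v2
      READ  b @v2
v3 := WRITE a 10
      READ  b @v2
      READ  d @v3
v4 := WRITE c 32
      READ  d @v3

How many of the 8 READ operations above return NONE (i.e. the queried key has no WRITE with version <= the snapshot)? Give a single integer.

v1: WRITE d=11  (d history now [(1, 11)])
v2: WRITE a=59  (a history now [(2, 59)])
READ d @v2: history=[(1, 11)] -> pick v1 -> 11
READ c @v2: history=[] -> no version <= 2 -> NONE
READ b @v1: history=[] -> no version <= 1 -> NONE
READ b @v2: history=[] -> no version <= 2 -> NONE
READ b @v2: history=[] -> no version <= 2 -> NONE
v3: WRITE a=10  (a history now [(2, 59), (3, 10)])
READ b @v2: history=[] -> no version <= 2 -> NONE
READ d @v3: history=[(1, 11)] -> pick v1 -> 11
v4: WRITE c=32  (c history now [(4, 32)])
READ d @v3: history=[(1, 11)] -> pick v1 -> 11
Read results in order: ['11', 'NONE', 'NONE', 'NONE', 'NONE', 'NONE', '11', '11']
NONE count = 5

Answer: 5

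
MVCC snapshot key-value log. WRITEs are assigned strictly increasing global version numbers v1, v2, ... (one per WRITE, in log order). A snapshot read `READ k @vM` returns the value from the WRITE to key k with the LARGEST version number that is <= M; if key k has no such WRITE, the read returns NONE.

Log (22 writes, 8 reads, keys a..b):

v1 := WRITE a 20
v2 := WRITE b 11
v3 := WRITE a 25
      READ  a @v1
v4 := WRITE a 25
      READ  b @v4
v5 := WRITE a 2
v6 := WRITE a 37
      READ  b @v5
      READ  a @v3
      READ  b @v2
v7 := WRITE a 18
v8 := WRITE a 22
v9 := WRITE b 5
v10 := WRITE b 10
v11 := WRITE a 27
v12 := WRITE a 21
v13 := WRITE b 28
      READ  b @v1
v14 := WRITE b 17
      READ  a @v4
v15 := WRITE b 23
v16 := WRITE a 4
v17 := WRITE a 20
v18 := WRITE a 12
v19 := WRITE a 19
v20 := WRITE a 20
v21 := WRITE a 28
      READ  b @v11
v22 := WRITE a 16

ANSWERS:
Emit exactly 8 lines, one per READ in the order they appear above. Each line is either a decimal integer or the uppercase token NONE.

Answer: 20
11
11
25
11
NONE
25
10

Derivation:
v1: WRITE a=20  (a history now [(1, 20)])
v2: WRITE b=11  (b history now [(2, 11)])
v3: WRITE a=25  (a history now [(1, 20), (3, 25)])
READ a @v1: history=[(1, 20), (3, 25)] -> pick v1 -> 20
v4: WRITE a=25  (a history now [(1, 20), (3, 25), (4, 25)])
READ b @v4: history=[(2, 11)] -> pick v2 -> 11
v5: WRITE a=2  (a history now [(1, 20), (3, 25), (4, 25), (5, 2)])
v6: WRITE a=37  (a history now [(1, 20), (3, 25), (4, 25), (5, 2), (6, 37)])
READ b @v5: history=[(2, 11)] -> pick v2 -> 11
READ a @v3: history=[(1, 20), (3, 25), (4, 25), (5, 2), (6, 37)] -> pick v3 -> 25
READ b @v2: history=[(2, 11)] -> pick v2 -> 11
v7: WRITE a=18  (a history now [(1, 20), (3, 25), (4, 25), (5, 2), (6, 37), (7, 18)])
v8: WRITE a=22  (a history now [(1, 20), (3, 25), (4, 25), (5, 2), (6, 37), (7, 18), (8, 22)])
v9: WRITE b=5  (b history now [(2, 11), (9, 5)])
v10: WRITE b=10  (b history now [(2, 11), (9, 5), (10, 10)])
v11: WRITE a=27  (a history now [(1, 20), (3, 25), (4, 25), (5, 2), (6, 37), (7, 18), (8, 22), (11, 27)])
v12: WRITE a=21  (a history now [(1, 20), (3, 25), (4, 25), (5, 2), (6, 37), (7, 18), (8, 22), (11, 27), (12, 21)])
v13: WRITE b=28  (b history now [(2, 11), (9, 5), (10, 10), (13, 28)])
READ b @v1: history=[(2, 11), (9, 5), (10, 10), (13, 28)] -> no version <= 1 -> NONE
v14: WRITE b=17  (b history now [(2, 11), (9, 5), (10, 10), (13, 28), (14, 17)])
READ a @v4: history=[(1, 20), (3, 25), (4, 25), (5, 2), (6, 37), (7, 18), (8, 22), (11, 27), (12, 21)] -> pick v4 -> 25
v15: WRITE b=23  (b history now [(2, 11), (9, 5), (10, 10), (13, 28), (14, 17), (15, 23)])
v16: WRITE a=4  (a history now [(1, 20), (3, 25), (4, 25), (5, 2), (6, 37), (7, 18), (8, 22), (11, 27), (12, 21), (16, 4)])
v17: WRITE a=20  (a history now [(1, 20), (3, 25), (4, 25), (5, 2), (6, 37), (7, 18), (8, 22), (11, 27), (12, 21), (16, 4), (17, 20)])
v18: WRITE a=12  (a history now [(1, 20), (3, 25), (4, 25), (5, 2), (6, 37), (7, 18), (8, 22), (11, 27), (12, 21), (16, 4), (17, 20), (18, 12)])
v19: WRITE a=19  (a history now [(1, 20), (3, 25), (4, 25), (5, 2), (6, 37), (7, 18), (8, 22), (11, 27), (12, 21), (16, 4), (17, 20), (18, 12), (19, 19)])
v20: WRITE a=20  (a history now [(1, 20), (3, 25), (4, 25), (5, 2), (6, 37), (7, 18), (8, 22), (11, 27), (12, 21), (16, 4), (17, 20), (18, 12), (19, 19), (20, 20)])
v21: WRITE a=28  (a history now [(1, 20), (3, 25), (4, 25), (5, 2), (6, 37), (7, 18), (8, 22), (11, 27), (12, 21), (16, 4), (17, 20), (18, 12), (19, 19), (20, 20), (21, 28)])
READ b @v11: history=[(2, 11), (9, 5), (10, 10), (13, 28), (14, 17), (15, 23)] -> pick v10 -> 10
v22: WRITE a=16  (a history now [(1, 20), (3, 25), (4, 25), (5, 2), (6, 37), (7, 18), (8, 22), (11, 27), (12, 21), (16, 4), (17, 20), (18, 12), (19, 19), (20, 20), (21, 28), (22, 16)])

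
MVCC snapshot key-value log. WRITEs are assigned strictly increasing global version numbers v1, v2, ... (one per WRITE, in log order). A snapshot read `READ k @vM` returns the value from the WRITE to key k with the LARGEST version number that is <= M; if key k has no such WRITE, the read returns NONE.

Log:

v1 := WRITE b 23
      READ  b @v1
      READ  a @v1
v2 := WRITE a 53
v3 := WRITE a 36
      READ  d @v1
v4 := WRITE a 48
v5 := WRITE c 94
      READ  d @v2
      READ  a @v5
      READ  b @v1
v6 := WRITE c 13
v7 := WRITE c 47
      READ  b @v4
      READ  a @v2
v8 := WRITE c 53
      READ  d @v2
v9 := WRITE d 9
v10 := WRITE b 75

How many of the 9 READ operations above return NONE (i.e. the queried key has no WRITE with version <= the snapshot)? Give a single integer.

v1: WRITE b=23  (b history now [(1, 23)])
READ b @v1: history=[(1, 23)] -> pick v1 -> 23
READ a @v1: history=[] -> no version <= 1 -> NONE
v2: WRITE a=53  (a history now [(2, 53)])
v3: WRITE a=36  (a history now [(2, 53), (3, 36)])
READ d @v1: history=[] -> no version <= 1 -> NONE
v4: WRITE a=48  (a history now [(2, 53), (3, 36), (4, 48)])
v5: WRITE c=94  (c history now [(5, 94)])
READ d @v2: history=[] -> no version <= 2 -> NONE
READ a @v5: history=[(2, 53), (3, 36), (4, 48)] -> pick v4 -> 48
READ b @v1: history=[(1, 23)] -> pick v1 -> 23
v6: WRITE c=13  (c history now [(5, 94), (6, 13)])
v7: WRITE c=47  (c history now [(5, 94), (6, 13), (7, 47)])
READ b @v4: history=[(1, 23)] -> pick v1 -> 23
READ a @v2: history=[(2, 53), (3, 36), (4, 48)] -> pick v2 -> 53
v8: WRITE c=53  (c history now [(5, 94), (6, 13), (7, 47), (8, 53)])
READ d @v2: history=[] -> no version <= 2 -> NONE
v9: WRITE d=9  (d history now [(9, 9)])
v10: WRITE b=75  (b history now [(1, 23), (10, 75)])
Read results in order: ['23', 'NONE', 'NONE', 'NONE', '48', '23', '23', '53', 'NONE']
NONE count = 4

Answer: 4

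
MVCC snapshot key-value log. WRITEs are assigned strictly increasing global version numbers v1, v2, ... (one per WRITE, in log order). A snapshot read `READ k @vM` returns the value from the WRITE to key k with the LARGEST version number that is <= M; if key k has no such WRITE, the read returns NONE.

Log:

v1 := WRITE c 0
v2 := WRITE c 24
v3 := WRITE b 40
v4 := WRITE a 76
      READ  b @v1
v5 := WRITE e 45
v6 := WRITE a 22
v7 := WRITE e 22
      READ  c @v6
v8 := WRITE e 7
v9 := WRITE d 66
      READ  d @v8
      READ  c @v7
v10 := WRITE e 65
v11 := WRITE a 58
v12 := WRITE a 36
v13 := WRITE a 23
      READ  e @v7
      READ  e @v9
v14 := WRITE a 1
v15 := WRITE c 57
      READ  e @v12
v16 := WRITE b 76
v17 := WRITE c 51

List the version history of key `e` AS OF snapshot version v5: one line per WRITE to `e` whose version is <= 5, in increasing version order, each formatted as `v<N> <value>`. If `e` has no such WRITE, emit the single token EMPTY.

Answer: v5 45

Derivation:
Scan writes for key=e with version <= 5:
  v1 WRITE c 0 -> skip
  v2 WRITE c 24 -> skip
  v3 WRITE b 40 -> skip
  v4 WRITE a 76 -> skip
  v5 WRITE e 45 -> keep
  v6 WRITE a 22 -> skip
  v7 WRITE e 22 -> drop (> snap)
  v8 WRITE e 7 -> drop (> snap)
  v9 WRITE d 66 -> skip
  v10 WRITE e 65 -> drop (> snap)
  v11 WRITE a 58 -> skip
  v12 WRITE a 36 -> skip
  v13 WRITE a 23 -> skip
  v14 WRITE a 1 -> skip
  v15 WRITE c 57 -> skip
  v16 WRITE b 76 -> skip
  v17 WRITE c 51 -> skip
Collected: [(5, 45)]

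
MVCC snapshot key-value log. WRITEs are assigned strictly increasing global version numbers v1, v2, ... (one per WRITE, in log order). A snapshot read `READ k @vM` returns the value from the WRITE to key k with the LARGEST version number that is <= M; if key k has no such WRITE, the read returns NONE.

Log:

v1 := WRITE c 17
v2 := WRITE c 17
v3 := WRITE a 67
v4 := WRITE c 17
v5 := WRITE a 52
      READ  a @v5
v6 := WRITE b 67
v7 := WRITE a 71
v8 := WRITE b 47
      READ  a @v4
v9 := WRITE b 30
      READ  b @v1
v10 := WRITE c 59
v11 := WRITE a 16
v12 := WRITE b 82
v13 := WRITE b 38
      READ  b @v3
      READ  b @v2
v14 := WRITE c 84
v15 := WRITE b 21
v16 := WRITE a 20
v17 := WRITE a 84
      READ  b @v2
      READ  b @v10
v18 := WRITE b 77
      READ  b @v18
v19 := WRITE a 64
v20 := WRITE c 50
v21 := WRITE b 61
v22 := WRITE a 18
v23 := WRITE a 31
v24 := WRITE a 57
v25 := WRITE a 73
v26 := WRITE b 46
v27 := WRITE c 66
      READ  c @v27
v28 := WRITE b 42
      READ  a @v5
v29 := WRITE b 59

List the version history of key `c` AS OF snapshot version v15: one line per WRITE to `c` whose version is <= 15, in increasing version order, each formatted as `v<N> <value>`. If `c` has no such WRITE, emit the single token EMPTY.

Scan writes for key=c with version <= 15:
  v1 WRITE c 17 -> keep
  v2 WRITE c 17 -> keep
  v3 WRITE a 67 -> skip
  v4 WRITE c 17 -> keep
  v5 WRITE a 52 -> skip
  v6 WRITE b 67 -> skip
  v7 WRITE a 71 -> skip
  v8 WRITE b 47 -> skip
  v9 WRITE b 30 -> skip
  v10 WRITE c 59 -> keep
  v11 WRITE a 16 -> skip
  v12 WRITE b 82 -> skip
  v13 WRITE b 38 -> skip
  v14 WRITE c 84 -> keep
  v15 WRITE b 21 -> skip
  v16 WRITE a 20 -> skip
  v17 WRITE a 84 -> skip
  v18 WRITE b 77 -> skip
  v19 WRITE a 64 -> skip
  v20 WRITE c 50 -> drop (> snap)
  v21 WRITE b 61 -> skip
  v22 WRITE a 18 -> skip
  v23 WRITE a 31 -> skip
  v24 WRITE a 57 -> skip
  v25 WRITE a 73 -> skip
  v26 WRITE b 46 -> skip
  v27 WRITE c 66 -> drop (> snap)
  v28 WRITE b 42 -> skip
  v29 WRITE b 59 -> skip
Collected: [(1, 17), (2, 17), (4, 17), (10, 59), (14, 84)]

Answer: v1 17
v2 17
v4 17
v10 59
v14 84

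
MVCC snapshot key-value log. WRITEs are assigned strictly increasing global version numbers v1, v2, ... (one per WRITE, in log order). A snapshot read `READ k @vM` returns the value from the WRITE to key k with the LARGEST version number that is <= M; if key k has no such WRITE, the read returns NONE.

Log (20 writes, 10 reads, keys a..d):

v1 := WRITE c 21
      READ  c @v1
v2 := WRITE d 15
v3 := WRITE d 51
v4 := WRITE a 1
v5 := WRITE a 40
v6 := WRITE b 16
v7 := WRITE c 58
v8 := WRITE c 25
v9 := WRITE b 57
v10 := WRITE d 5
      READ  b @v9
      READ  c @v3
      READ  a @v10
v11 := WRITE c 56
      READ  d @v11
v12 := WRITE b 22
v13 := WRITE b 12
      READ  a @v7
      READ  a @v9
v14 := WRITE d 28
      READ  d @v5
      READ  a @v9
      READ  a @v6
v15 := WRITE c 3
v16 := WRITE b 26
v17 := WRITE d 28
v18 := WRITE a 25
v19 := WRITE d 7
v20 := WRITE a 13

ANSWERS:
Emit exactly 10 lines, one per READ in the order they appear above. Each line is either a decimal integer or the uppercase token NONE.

v1: WRITE c=21  (c history now [(1, 21)])
READ c @v1: history=[(1, 21)] -> pick v1 -> 21
v2: WRITE d=15  (d history now [(2, 15)])
v3: WRITE d=51  (d history now [(2, 15), (3, 51)])
v4: WRITE a=1  (a history now [(4, 1)])
v5: WRITE a=40  (a history now [(4, 1), (5, 40)])
v6: WRITE b=16  (b history now [(6, 16)])
v7: WRITE c=58  (c history now [(1, 21), (7, 58)])
v8: WRITE c=25  (c history now [(1, 21), (7, 58), (8, 25)])
v9: WRITE b=57  (b history now [(6, 16), (9, 57)])
v10: WRITE d=5  (d history now [(2, 15), (3, 51), (10, 5)])
READ b @v9: history=[(6, 16), (9, 57)] -> pick v9 -> 57
READ c @v3: history=[(1, 21), (7, 58), (8, 25)] -> pick v1 -> 21
READ a @v10: history=[(4, 1), (5, 40)] -> pick v5 -> 40
v11: WRITE c=56  (c history now [(1, 21), (7, 58), (8, 25), (11, 56)])
READ d @v11: history=[(2, 15), (3, 51), (10, 5)] -> pick v10 -> 5
v12: WRITE b=22  (b history now [(6, 16), (9, 57), (12, 22)])
v13: WRITE b=12  (b history now [(6, 16), (9, 57), (12, 22), (13, 12)])
READ a @v7: history=[(4, 1), (5, 40)] -> pick v5 -> 40
READ a @v9: history=[(4, 1), (5, 40)] -> pick v5 -> 40
v14: WRITE d=28  (d history now [(2, 15), (3, 51), (10, 5), (14, 28)])
READ d @v5: history=[(2, 15), (3, 51), (10, 5), (14, 28)] -> pick v3 -> 51
READ a @v9: history=[(4, 1), (5, 40)] -> pick v5 -> 40
READ a @v6: history=[(4, 1), (5, 40)] -> pick v5 -> 40
v15: WRITE c=3  (c history now [(1, 21), (7, 58), (8, 25), (11, 56), (15, 3)])
v16: WRITE b=26  (b history now [(6, 16), (9, 57), (12, 22), (13, 12), (16, 26)])
v17: WRITE d=28  (d history now [(2, 15), (3, 51), (10, 5), (14, 28), (17, 28)])
v18: WRITE a=25  (a history now [(4, 1), (5, 40), (18, 25)])
v19: WRITE d=7  (d history now [(2, 15), (3, 51), (10, 5), (14, 28), (17, 28), (19, 7)])
v20: WRITE a=13  (a history now [(4, 1), (5, 40), (18, 25), (20, 13)])

Answer: 21
57
21
40
5
40
40
51
40
40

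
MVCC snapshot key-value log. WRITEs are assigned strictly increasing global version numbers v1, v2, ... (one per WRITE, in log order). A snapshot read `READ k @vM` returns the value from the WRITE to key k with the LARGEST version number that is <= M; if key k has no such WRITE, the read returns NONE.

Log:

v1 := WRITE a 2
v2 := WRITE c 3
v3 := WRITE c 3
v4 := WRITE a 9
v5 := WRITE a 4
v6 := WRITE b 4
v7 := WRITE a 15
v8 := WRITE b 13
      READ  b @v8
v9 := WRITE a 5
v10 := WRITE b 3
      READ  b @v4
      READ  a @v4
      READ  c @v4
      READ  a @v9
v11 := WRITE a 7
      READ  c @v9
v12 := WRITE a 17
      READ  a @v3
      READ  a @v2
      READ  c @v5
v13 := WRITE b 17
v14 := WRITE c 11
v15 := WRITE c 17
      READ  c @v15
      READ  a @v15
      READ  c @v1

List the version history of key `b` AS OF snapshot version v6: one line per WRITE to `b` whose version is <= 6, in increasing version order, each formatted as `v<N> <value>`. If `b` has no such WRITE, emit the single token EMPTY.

Scan writes for key=b with version <= 6:
  v1 WRITE a 2 -> skip
  v2 WRITE c 3 -> skip
  v3 WRITE c 3 -> skip
  v4 WRITE a 9 -> skip
  v5 WRITE a 4 -> skip
  v6 WRITE b 4 -> keep
  v7 WRITE a 15 -> skip
  v8 WRITE b 13 -> drop (> snap)
  v9 WRITE a 5 -> skip
  v10 WRITE b 3 -> drop (> snap)
  v11 WRITE a 7 -> skip
  v12 WRITE a 17 -> skip
  v13 WRITE b 17 -> drop (> snap)
  v14 WRITE c 11 -> skip
  v15 WRITE c 17 -> skip
Collected: [(6, 4)]

Answer: v6 4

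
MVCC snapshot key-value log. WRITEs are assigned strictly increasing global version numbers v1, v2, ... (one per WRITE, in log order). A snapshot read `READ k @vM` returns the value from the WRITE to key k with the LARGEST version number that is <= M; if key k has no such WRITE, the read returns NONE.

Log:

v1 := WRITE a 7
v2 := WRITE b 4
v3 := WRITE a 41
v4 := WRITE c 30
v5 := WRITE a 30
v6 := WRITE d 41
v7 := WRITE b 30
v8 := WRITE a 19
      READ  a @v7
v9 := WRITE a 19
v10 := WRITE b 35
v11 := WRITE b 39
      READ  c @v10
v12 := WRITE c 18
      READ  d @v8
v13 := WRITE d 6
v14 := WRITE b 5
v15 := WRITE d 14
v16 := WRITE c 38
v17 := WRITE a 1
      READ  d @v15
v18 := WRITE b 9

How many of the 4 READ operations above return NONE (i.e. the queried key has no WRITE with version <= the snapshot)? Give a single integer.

v1: WRITE a=7  (a history now [(1, 7)])
v2: WRITE b=4  (b history now [(2, 4)])
v3: WRITE a=41  (a history now [(1, 7), (3, 41)])
v4: WRITE c=30  (c history now [(4, 30)])
v5: WRITE a=30  (a history now [(1, 7), (3, 41), (5, 30)])
v6: WRITE d=41  (d history now [(6, 41)])
v7: WRITE b=30  (b history now [(2, 4), (7, 30)])
v8: WRITE a=19  (a history now [(1, 7), (3, 41), (5, 30), (8, 19)])
READ a @v7: history=[(1, 7), (3, 41), (5, 30), (8, 19)] -> pick v5 -> 30
v9: WRITE a=19  (a history now [(1, 7), (3, 41), (5, 30), (8, 19), (9, 19)])
v10: WRITE b=35  (b history now [(2, 4), (7, 30), (10, 35)])
v11: WRITE b=39  (b history now [(2, 4), (7, 30), (10, 35), (11, 39)])
READ c @v10: history=[(4, 30)] -> pick v4 -> 30
v12: WRITE c=18  (c history now [(4, 30), (12, 18)])
READ d @v8: history=[(6, 41)] -> pick v6 -> 41
v13: WRITE d=6  (d history now [(6, 41), (13, 6)])
v14: WRITE b=5  (b history now [(2, 4), (7, 30), (10, 35), (11, 39), (14, 5)])
v15: WRITE d=14  (d history now [(6, 41), (13, 6), (15, 14)])
v16: WRITE c=38  (c history now [(4, 30), (12, 18), (16, 38)])
v17: WRITE a=1  (a history now [(1, 7), (3, 41), (5, 30), (8, 19), (9, 19), (17, 1)])
READ d @v15: history=[(6, 41), (13, 6), (15, 14)] -> pick v15 -> 14
v18: WRITE b=9  (b history now [(2, 4), (7, 30), (10, 35), (11, 39), (14, 5), (18, 9)])
Read results in order: ['30', '30', '41', '14']
NONE count = 0

Answer: 0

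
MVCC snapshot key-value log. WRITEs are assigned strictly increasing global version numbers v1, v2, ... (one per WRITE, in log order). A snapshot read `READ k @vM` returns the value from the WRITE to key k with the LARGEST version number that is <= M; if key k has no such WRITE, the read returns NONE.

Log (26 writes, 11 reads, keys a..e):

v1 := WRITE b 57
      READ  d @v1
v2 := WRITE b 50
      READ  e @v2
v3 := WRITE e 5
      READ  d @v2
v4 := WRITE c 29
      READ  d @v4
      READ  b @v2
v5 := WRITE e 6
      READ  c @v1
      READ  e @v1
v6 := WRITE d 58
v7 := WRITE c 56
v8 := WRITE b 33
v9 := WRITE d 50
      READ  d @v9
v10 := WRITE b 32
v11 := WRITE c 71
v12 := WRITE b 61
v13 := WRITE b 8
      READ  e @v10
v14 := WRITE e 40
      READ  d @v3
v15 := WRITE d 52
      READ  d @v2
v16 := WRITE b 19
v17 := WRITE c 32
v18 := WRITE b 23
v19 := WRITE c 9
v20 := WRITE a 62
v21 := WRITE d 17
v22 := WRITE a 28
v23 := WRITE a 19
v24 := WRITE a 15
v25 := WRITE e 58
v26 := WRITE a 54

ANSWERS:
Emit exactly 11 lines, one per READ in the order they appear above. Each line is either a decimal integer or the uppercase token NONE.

v1: WRITE b=57  (b history now [(1, 57)])
READ d @v1: history=[] -> no version <= 1 -> NONE
v2: WRITE b=50  (b history now [(1, 57), (2, 50)])
READ e @v2: history=[] -> no version <= 2 -> NONE
v3: WRITE e=5  (e history now [(3, 5)])
READ d @v2: history=[] -> no version <= 2 -> NONE
v4: WRITE c=29  (c history now [(4, 29)])
READ d @v4: history=[] -> no version <= 4 -> NONE
READ b @v2: history=[(1, 57), (2, 50)] -> pick v2 -> 50
v5: WRITE e=6  (e history now [(3, 5), (5, 6)])
READ c @v1: history=[(4, 29)] -> no version <= 1 -> NONE
READ e @v1: history=[(3, 5), (5, 6)] -> no version <= 1 -> NONE
v6: WRITE d=58  (d history now [(6, 58)])
v7: WRITE c=56  (c history now [(4, 29), (7, 56)])
v8: WRITE b=33  (b history now [(1, 57), (2, 50), (8, 33)])
v9: WRITE d=50  (d history now [(6, 58), (9, 50)])
READ d @v9: history=[(6, 58), (9, 50)] -> pick v9 -> 50
v10: WRITE b=32  (b history now [(1, 57), (2, 50), (8, 33), (10, 32)])
v11: WRITE c=71  (c history now [(4, 29), (7, 56), (11, 71)])
v12: WRITE b=61  (b history now [(1, 57), (2, 50), (8, 33), (10, 32), (12, 61)])
v13: WRITE b=8  (b history now [(1, 57), (2, 50), (8, 33), (10, 32), (12, 61), (13, 8)])
READ e @v10: history=[(3, 5), (5, 6)] -> pick v5 -> 6
v14: WRITE e=40  (e history now [(3, 5), (5, 6), (14, 40)])
READ d @v3: history=[(6, 58), (9, 50)] -> no version <= 3 -> NONE
v15: WRITE d=52  (d history now [(6, 58), (9, 50), (15, 52)])
READ d @v2: history=[(6, 58), (9, 50), (15, 52)] -> no version <= 2 -> NONE
v16: WRITE b=19  (b history now [(1, 57), (2, 50), (8, 33), (10, 32), (12, 61), (13, 8), (16, 19)])
v17: WRITE c=32  (c history now [(4, 29), (7, 56), (11, 71), (17, 32)])
v18: WRITE b=23  (b history now [(1, 57), (2, 50), (8, 33), (10, 32), (12, 61), (13, 8), (16, 19), (18, 23)])
v19: WRITE c=9  (c history now [(4, 29), (7, 56), (11, 71), (17, 32), (19, 9)])
v20: WRITE a=62  (a history now [(20, 62)])
v21: WRITE d=17  (d history now [(6, 58), (9, 50), (15, 52), (21, 17)])
v22: WRITE a=28  (a history now [(20, 62), (22, 28)])
v23: WRITE a=19  (a history now [(20, 62), (22, 28), (23, 19)])
v24: WRITE a=15  (a history now [(20, 62), (22, 28), (23, 19), (24, 15)])
v25: WRITE e=58  (e history now [(3, 5), (5, 6), (14, 40), (25, 58)])
v26: WRITE a=54  (a history now [(20, 62), (22, 28), (23, 19), (24, 15), (26, 54)])

Answer: NONE
NONE
NONE
NONE
50
NONE
NONE
50
6
NONE
NONE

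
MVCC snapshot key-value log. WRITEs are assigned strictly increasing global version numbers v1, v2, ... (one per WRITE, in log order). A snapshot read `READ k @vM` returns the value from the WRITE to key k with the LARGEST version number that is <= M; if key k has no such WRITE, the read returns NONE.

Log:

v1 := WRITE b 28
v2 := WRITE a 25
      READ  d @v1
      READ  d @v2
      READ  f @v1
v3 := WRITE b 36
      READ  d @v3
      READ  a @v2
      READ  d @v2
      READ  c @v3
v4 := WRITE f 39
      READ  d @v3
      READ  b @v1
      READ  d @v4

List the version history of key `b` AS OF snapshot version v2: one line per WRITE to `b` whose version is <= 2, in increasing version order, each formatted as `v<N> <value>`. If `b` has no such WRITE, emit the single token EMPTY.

Scan writes for key=b with version <= 2:
  v1 WRITE b 28 -> keep
  v2 WRITE a 25 -> skip
  v3 WRITE b 36 -> drop (> snap)
  v4 WRITE f 39 -> skip
Collected: [(1, 28)]

Answer: v1 28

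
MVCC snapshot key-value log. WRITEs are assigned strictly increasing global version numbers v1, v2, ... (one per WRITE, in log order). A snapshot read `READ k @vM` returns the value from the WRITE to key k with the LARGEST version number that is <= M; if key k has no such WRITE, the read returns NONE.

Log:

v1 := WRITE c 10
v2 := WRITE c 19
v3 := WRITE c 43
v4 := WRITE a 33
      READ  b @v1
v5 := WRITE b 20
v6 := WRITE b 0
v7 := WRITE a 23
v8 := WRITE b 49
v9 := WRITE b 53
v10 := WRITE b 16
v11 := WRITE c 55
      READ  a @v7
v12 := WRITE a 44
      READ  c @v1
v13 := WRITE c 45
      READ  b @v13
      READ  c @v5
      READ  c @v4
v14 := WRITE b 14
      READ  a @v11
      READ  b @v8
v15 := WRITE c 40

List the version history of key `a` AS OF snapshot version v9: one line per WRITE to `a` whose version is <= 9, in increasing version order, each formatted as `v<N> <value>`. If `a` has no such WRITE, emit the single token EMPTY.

Scan writes for key=a with version <= 9:
  v1 WRITE c 10 -> skip
  v2 WRITE c 19 -> skip
  v3 WRITE c 43 -> skip
  v4 WRITE a 33 -> keep
  v5 WRITE b 20 -> skip
  v6 WRITE b 0 -> skip
  v7 WRITE a 23 -> keep
  v8 WRITE b 49 -> skip
  v9 WRITE b 53 -> skip
  v10 WRITE b 16 -> skip
  v11 WRITE c 55 -> skip
  v12 WRITE a 44 -> drop (> snap)
  v13 WRITE c 45 -> skip
  v14 WRITE b 14 -> skip
  v15 WRITE c 40 -> skip
Collected: [(4, 33), (7, 23)]

Answer: v4 33
v7 23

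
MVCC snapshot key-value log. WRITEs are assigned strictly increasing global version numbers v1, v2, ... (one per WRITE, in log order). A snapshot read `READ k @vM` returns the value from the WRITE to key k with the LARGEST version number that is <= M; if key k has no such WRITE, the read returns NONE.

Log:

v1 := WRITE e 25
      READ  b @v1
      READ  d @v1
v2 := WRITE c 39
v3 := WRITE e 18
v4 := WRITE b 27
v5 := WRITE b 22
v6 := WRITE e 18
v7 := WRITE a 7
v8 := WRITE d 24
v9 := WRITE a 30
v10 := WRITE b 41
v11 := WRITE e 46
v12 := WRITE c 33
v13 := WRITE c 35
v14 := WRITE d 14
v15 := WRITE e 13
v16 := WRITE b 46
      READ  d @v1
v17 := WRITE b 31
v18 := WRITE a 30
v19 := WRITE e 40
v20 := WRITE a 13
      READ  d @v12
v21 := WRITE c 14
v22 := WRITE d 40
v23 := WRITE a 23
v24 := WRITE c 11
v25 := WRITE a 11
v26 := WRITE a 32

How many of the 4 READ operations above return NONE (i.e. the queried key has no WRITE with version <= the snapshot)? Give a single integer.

v1: WRITE e=25  (e history now [(1, 25)])
READ b @v1: history=[] -> no version <= 1 -> NONE
READ d @v1: history=[] -> no version <= 1 -> NONE
v2: WRITE c=39  (c history now [(2, 39)])
v3: WRITE e=18  (e history now [(1, 25), (3, 18)])
v4: WRITE b=27  (b history now [(4, 27)])
v5: WRITE b=22  (b history now [(4, 27), (5, 22)])
v6: WRITE e=18  (e history now [(1, 25), (3, 18), (6, 18)])
v7: WRITE a=7  (a history now [(7, 7)])
v8: WRITE d=24  (d history now [(8, 24)])
v9: WRITE a=30  (a history now [(7, 7), (9, 30)])
v10: WRITE b=41  (b history now [(4, 27), (5, 22), (10, 41)])
v11: WRITE e=46  (e history now [(1, 25), (3, 18), (6, 18), (11, 46)])
v12: WRITE c=33  (c history now [(2, 39), (12, 33)])
v13: WRITE c=35  (c history now [(2, 39), (12, 33), (13, 35)])
v14: WRITE d=14  (d history now [(8, 24), (14, 14)])
v15: WRITE e=13  (e history now [(1, 25), (3, 18), (6, 18), (11, 46), (15, 13)])
v16: WRITE b=46  (b history now [(4, 27), (5, 22), (10, 41), (16, 46)])
READ d @v1: history=[(8, 24), (14, 14)] -> no version <= 1 -> NONE
v17: WRITE b=31  (b history now [(4, 27), (5, 22), (10, 41), (16, 46), (17, 31)])
v18: WRITE a=30  (a history now [(7, 7), (9, 30), (18, 30)])
v19: WRITE e=40  (e history now [(1, 25), (3, 18), (6, 18), (11, 46), (15, 13), (19, 40)])
v20: WRITE a=13  (a history now [(7, 7), (9, 30), (18, 30), (20, 13)])
READ d @v12: history=[(8, 24), (14, 14)] -> pick v8 -> 24
v21: WRITE c=14  (c history now [(2, 39), (12, 33), (13, 35), (21, 14)])
v22: WRITE d=40  (d history now [(8, 24), (14, 14), (22, 40)])
v23: WRITE a=23  (a history now [(7, 7), (9, 30), (18, 30), (20, 13), (23, 23)])
v24: WRITE c=11  (c history now [(2, 39), (12, 33), (13, 35), (21, 14), (24, 11)])
v25: WRITE a=11  (a history now [(7, 7), (9, 30), (18, 30), (20, 13), (23, 23), (25, 11)])
v26: WRITE a=32  (a history now [(7, 7), (9, 30), (18, 30), (20, 13), (23, 23), (25, 11), (26, 32)])
Read results in order: ['NONE', 'NONE', 'NONE', '24']
NONE count = 3

Answer: 3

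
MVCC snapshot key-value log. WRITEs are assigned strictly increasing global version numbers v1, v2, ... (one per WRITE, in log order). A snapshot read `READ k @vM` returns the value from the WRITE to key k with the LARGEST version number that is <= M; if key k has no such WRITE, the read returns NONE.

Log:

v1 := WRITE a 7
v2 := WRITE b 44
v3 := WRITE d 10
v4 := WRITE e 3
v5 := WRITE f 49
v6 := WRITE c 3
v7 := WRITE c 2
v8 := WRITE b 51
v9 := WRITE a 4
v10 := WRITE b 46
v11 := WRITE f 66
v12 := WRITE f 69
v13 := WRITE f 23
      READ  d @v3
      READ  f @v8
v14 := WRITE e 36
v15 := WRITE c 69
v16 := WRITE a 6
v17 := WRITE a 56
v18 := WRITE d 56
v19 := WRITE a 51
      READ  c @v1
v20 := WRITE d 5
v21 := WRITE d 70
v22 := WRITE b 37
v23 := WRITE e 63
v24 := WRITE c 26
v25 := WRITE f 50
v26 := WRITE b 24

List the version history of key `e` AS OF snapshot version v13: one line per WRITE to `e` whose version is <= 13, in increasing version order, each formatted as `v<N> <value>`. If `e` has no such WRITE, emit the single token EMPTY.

Answer: v4 3

Derivation:
Scan writes for key=e with version <= 13:
  v1 WRITE a 7 -> skip
  v2 WRITE b 44 -> skip
  v3 WRITE d 10 -> skip
  v4 WRITE e 3 -> keep
  v5 WRITE f 49 -> skip
  v6 WRITE c 3 -> skip
  v7 WRITE c 2 -> skip
  v8 WRITE b 51 -> skip
  v9 WRITE a 4 -> skip
  v10 WRITE b 46 -> skip
  v11 WRITE f 66 -> skip
  v12 WRITE f 69 -> skip
  v13 WRITE f 23 -> skip
  v14 WRITE e 36 -> drop (> snap)
  v15 WRITE c 69 -> skip
  v16 WRITE a 6 -> skip
  v17 WRITE a 56 -> skip
  v18 WRITE d 56 -> skip
  v19 WRITE a 51 -> skip
  v20 WRITE d 5 -> skip
  v21 WRITE d 70 -> skip
  v22 WRITE b 37 -> skip
  v23 WRITE e 63 -> drop (> snap)
  v24 WRITE c 26 -> skip
  v25 WRITE f 50 -> skip
  v26 WRITE b 24 -> skip
Collected: [(4, 3)]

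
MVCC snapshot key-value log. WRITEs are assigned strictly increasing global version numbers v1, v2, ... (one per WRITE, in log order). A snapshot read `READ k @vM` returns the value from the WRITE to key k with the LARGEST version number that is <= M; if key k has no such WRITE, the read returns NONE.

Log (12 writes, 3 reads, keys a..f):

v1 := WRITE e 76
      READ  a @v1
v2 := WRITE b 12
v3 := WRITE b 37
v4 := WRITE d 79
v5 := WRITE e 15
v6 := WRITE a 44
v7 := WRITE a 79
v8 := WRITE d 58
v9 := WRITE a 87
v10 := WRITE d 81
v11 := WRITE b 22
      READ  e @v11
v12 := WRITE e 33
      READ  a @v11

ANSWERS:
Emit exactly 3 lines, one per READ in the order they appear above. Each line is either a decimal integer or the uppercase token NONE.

Answer: NONE
15
87

Derivation:
v1: WRITE e=76  (e history now [(1, 76)])
READ a @v1: history=[] -> no version <= 1 -> NONE
v2: WRITE b=12  (b history now [(2, 12)])
v3: WRITE b=37  (b history now [(2, 12), (3, 37)])
v4: WRITE d=79  (d history now [(4, 79)])
v5: WRITE e=15  (e history now [(1, 76), (5, 15)])
v6: WRITE a=44  (a history now [(6, 44)])
v7: WRITE a=79  (a history now [(6, 44), (7, 79)])
v8: WRITE d=58  (d history now [(4, 79), (8, 58)])
v9: WRITE a=87  (a history now [(6, 44), (7, 79), (9, 87)])
v10: WRITE d=81  (d history now [(4, 79), (8, 58), (10, 81)])
v11: WRITE b=22  (b history now [(2, 12), (3, 37), (11, 22)])
READ e @v11: history=[(1, 76), (5, 15)] -> pick v5 -> 15
v12: WRITE e=33  (e history now [(1, 76), (5, 15), (12, 33)])
READ a @v11: history=[(6, 44), (7, 79), (9, 87)] -> pick v9 -> 87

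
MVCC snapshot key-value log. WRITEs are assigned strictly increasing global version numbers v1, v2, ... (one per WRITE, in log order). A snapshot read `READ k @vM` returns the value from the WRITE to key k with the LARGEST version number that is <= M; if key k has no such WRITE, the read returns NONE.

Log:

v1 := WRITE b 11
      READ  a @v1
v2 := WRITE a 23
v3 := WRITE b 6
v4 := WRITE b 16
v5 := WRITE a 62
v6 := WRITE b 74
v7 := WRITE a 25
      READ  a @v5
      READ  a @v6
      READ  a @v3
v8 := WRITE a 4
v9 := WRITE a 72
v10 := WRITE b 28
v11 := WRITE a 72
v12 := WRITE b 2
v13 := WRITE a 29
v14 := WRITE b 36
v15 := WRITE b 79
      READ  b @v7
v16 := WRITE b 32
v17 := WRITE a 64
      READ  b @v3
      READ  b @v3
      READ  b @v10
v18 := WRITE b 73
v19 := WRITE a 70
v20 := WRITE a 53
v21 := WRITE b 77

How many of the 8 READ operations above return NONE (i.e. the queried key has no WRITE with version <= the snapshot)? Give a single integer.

Answer: 1

Derivation:
v1: WRITE b=11  (b history now [(1, 11)])
READ a @v1: history=[] -> no version <= 1 -> NONE
v2: WRITE a=23  (a history now [(2, 23)])
v3: WRITE b=6  (b history now [(1, 11), (3, 6)])
v4: WRITE b=16  (b history now [(1, 11), (3, 6), (4, 16)])
v5: WRITE a=62  (a history now [(2, 23), (5, 62)])
v6: WRITE b=74  (b history now [(1, 11), (3, 6), (4, 16), (6, 74)])
v7: WRITE a=25  (a history now [(2, 23), (5, 62), (7, 25)])
READ a @v5: history=[(2, 23), (5, 62), (7, 25)] -> pick v5 -> 62
READ a @v6: history=[(2, 23), (5, 62), (7, 25)] -> pick v5 -> 62
READ a @v3: history=[(2, 23), (5, 62), (7, 25)] -> pick v2 -> 23
v8: WRITE a=4  (a history now [(2, 23), (5, 62), (7, 25), (8, 4)])
v9: WRITE a=72  (a history now [(2, 23), (5, 62), (7, 25), (8, 4), (9, 72)])
v10: WRITE b=28  (b history now [(1, 11), (3, 6), (4, 16), (6, 74), (10, 28)])
v11: WRITE a=72  (a history now [(2, 23), (5, 62), (7, 25), (8, 4), (9, 72), (11, 72)])
v12: WRITE b=2  (b history now [(1, 11), (3, 6), (4, 16), (6, 74), (10, 28), (12, 2)])
v13: WRITE a=29  (a history now [(2, 23), (5, 62), (7, 25), (8, 4), (9, 72), (11, 72), (13, 29)])
v14: WRITE b=36  (b history now [(1, 11), (3, 6), (4, 16), (6, 74), (10, 28), (12, 2), (14, 36)])
v15: WRITE b=79  (b history now [(1, 11), (3, 6), (4, 16), (6, 74), (10, 28), (12, 2), (14, 36), (15, 79)])
READ b @v7: history=[(1, 11), (3, 6), (4, 16), (6, 74), (10, 28), (12, 2), (14, 36), (15, 79)] -> pick v6 -> 74
v16: WRITE b=32  (b history now [(1, 11), (3, 6), (4, 16), (6, 74), (10, 28), (12, 2), (14, 36), (15, 79), (16, 32)])
v17: WRITE a=64  (a history now [(2, 23), (5, 62), (7, 25), (8, 4), (9, 72), (11, 72), (13, 29), (17, 64)])
READ b @v3: history=[(1, 11), (3, 6), (4, 16), (6, 74), (10, 28), (12, 2), (14, 36), (15, 79), (16, 32)] -> pick v3 -> 6
READ b @v3: history=[(1, 11), (3, 6), (4, 16), (6, 74), (10, 28), (12, 2), (14, 36), (15, 79), (16, 32)] -> pick v3 -> 6
READ b @v10: history=[(1, 11), (3, 6), (4, 16), (6, 74), (10, 28), (12, 2), (14, 36), (15, 79), (16, 32)] -> pick v10 -> 28
v18: WRITE b=73  (b history now [(1, 11), (3, 6), (4, 16), (6, 74), (10, 28), (12, 2), (14, 36), (15, 79), (16, 32), (18, 73)])
v19: WRITE a=70  (a history now [(2, 23), (5, 62), (7, 25), (8, 4), (9, 72), (11, 72), (13, 29), (17, 64), (19, 70)])
v20: WRITE a=53  (a history now [(2, 23), (5, 62), (7, 25), (8, 4), (9, 72), (11, 72), (13, 29), (17, 64), (19, 70), (20, 53)])
v21: WRITE b=77  (b history now [(1, 11), (3, 6), (4, 16), (6, 74), (10, 28), (12, 2), (14, 36), (15, 79), (16, 32), (18, 73), (21, 77)])
Read results in order: ['NONE', '62', '62', '23', '74', '6', '6', '28']
NONE count = 1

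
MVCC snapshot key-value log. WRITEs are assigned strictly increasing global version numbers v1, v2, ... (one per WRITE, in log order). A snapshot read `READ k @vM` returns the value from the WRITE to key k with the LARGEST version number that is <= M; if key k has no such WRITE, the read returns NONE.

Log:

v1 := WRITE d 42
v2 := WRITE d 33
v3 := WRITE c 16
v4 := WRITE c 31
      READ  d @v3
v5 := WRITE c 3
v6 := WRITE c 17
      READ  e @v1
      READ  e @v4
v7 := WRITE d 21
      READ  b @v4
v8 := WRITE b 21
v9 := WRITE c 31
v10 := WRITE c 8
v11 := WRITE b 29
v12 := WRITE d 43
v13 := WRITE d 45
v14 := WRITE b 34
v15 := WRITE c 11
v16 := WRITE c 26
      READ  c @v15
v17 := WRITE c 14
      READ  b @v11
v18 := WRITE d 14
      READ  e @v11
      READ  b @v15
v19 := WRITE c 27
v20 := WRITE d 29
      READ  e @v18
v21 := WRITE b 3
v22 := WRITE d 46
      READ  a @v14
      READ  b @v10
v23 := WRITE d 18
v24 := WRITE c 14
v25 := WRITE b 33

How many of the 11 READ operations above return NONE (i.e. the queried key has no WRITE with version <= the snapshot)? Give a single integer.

Answer: 6

Derivation:
v1: WRITE d=42  (d history now [(1, 42)])
v2: WRITE d=33  (d history now [(1, 42), (2, 33)])
v3: WRITE c=16  (c history now [(3, 16)])
v4: WRITE c=31  (c history now [(3, 16), (4, 31)])
READ d @v3: history=[(1, 42), (2, 33)] -> pick v2 -> 33
v5: WRITE c=3  (c history now [(3, 16), (4, 31), (5, 3)])
v6: WRITE c=17  (c history now [(3, 16), (4, 31), (5, 3), (6, 17)])
READ e @v1: history=[] -> no version <= 1 -> NONE
READ e @v4: history=[] -> no version <= 4 -> NONE
v7: WRITE d=21  (d history now [(1, 42), (2, 33), (7, 21)])
READ b @v4: history=[] -> no version <= 4 -> NONE
v8: WRITE b=21  (b history now [(8, 21)])
v9: WRITE c=31  (c history now [(3, 16), (4, 31), (5, 3), (6, 17), (9, 31)])
v10: WRITE c=8  (c history now [(3, 16), (4, 31), (5, 3), (6, 17), (9, 31), (10, 8)])
v11: WRITE b=29  (b history now [(8, 21), (11, 29)])
v12: WRITE d=43  (d history now [(1, 42), (2, 33), (7, 21), (12, 43)])
v13: WRITE d=45  (d history now [(1, 42), (2, 33), (7, 21), (12, 43), (13, 45)])
v14: WRITE b=34  (b history now [(8, 21), (11, 29), (14, 34)])
v15: WRITE c=11  (c history now [(3, 16), (4, 31), (5, 3), (6, 17), (9, 31), (10, 8), (15, 11)])
v16: WRITE c=26  (c history now [(3, 16), (4, 31), (5, 3), (6, 17), (9, 31), (10, 8), (15, 11), (16, 26)])
READ c @v15: history=[(3, 16), (4, 31), (5, 3), (6, 17), (9, 31), (10, 8), (15, 11), (16, 26)] -> pick v15 -> 11
v17: WRITE c=14  (c history now [(3, 16), (4, 31), (5, 3), (6, 17), (9, 31), (10, 8), (15, 11), (16, 26), (17, 14)])
READ b @v11: history=[(8, 21), (11, 29), (14, 34)] -> pick v11 -> 29
v18: WRITE d=14  (d history now [(1, 42), (2, 33), (7, 21), (12, 43), (13, 45), (18, 14)])
READ e @v11: history=[] -> no version <= 11 -> NONE
READ b @v15: history=[(8, 21), (11, 29), (14, 34)] -> pick v14 -> 34
v19: WRITE c=27  (c history now [(3, 16), (4, 31), (5, 3), (6, 17), (9, 31), (10, 8), (15, 11), (16, 26), (17, 14), (19, 27)])
v20: WRITE d=29  (d history now [(1, 42), (2, 33), (7, 21), (12, 43), (13, 45), (18, 14), (20, 29)])
READ e @v18: history=[] -> no version <= 18 -> NONE
v21: WRITE b=3  (b history now [(8, 21), (11, 29), (14, 34), (21, 3)])
v22: WRITE d=46  (d history now [(1, 42), (2, 33), (7, 21), (12, 43), (13, 45), (18, 14), (20, 29), (22, 46)])
READ a @v14: history=[] -> no version <= 14 -> NONE
READ b @v10: history=[(8, 21), (11, 29), (14, 34), (21, 3)] -> pick v8 -> 21
v23: WRITE d=18  (d history now [(1, 42), (2, 33), (7, 21), (12, 43), (13, 45), (18, 14), (20, 29), (22, 46), (23, 18)])
v24: WRITE c=14  (c history now [(3, 16), (4, 31), (5, 3), (6, 17), (9, 31), (10, 8), (15, 11), (16, 26), (17, 14), (19, 27), (24, 14)])
v25: WRITE b=33  (b history now [(8, 21), (11, 29), (14, 34), (21, 3), (25, 33)])
Read results in order: ['33', 'NONE', 'NONE', 'NONE', '11', '29', 'NONE', '34', 'NONE', 'NONE', '21']
NONE count = 6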